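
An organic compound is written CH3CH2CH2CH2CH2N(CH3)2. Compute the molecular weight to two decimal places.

Element totals:
  C: 7
  H: 17
  N: 1
Molecular formula: C7H17N.
  M = 7(12.011) + 17(1.008) + 14.007
    = 84.077 + 17.136 + 14.007 = 115.220

115.22 g/mol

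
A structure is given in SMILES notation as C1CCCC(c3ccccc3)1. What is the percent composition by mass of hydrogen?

Atom tally by fragment:
  cyclopentane ring core → C:5 H:10
  (− 1 ring H displaced by substituents)
  + C6H5 → C:6 H:5
Element totals:
  C: 11
  H: 14
Molecular formula: C11H14.
Molar mass = 146.233 g/mol.
Mass from H: 14 × 1.008 = 14.112 g/mol.
%H = 14.112 / 146.233 × 100 = 9.65%.

9.65%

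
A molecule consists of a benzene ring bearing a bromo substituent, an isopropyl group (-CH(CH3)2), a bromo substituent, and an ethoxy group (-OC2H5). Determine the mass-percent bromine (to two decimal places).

49.62%

Atom tally by fragment:
  benzene ring core → C:6 H:6
  (− 4 ring H displaced by substituents)
  + Br → Br:1
  + CH(CH3)2 → C:3 H:7
  + Br → Br:1
  + OC2H5 → C:2 H:5 O:1
Element totals:
  C: 11
  H: 14
  Br: 2
  O: 1
Molecular formula: C11H14Br2O.
Molar mass = 322.040 g/mol.
Mass from Br: 2 × 79.904 = 159.808 g/mol.
%Br = 159.808 / 322.040 × 100 = 49.62%.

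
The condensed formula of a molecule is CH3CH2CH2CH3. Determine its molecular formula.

Element totals:
  C: 4
  H: 10

C4H10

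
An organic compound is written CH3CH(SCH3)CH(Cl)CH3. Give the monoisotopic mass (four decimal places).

Atom tally by fragment:
  CH3 → C:1 H:3
  CH(SCH3) → C:2 H:4 S:1
  CH(Cl) → C:1 H:1 Cl:1
  CH3 → C:1 H:3
Element totals:
  C: 5
  H: 11
  Cl: 1
  S: 1
Molecular formula: C5H11ClS.
  M = 5(12.0) + 11(1.007825) + 34.968853 + 31.972071
    = 60.000000 + 11.086075 + 34.968853 + 31.972071 = 138.026999

138.0270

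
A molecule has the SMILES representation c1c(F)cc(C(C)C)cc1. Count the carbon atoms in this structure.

9

Atom tally by fragment:
  benzene ring core → C:6 H:6
  (− 2 ring H displaced by substituents)
  + F → F:1
  + CH(CH3)2 → C:3 H:7
Element totals:
  C: 9
  H: 11
  F: 1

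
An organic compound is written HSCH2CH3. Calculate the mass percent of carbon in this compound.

38.66%

Atom tally by fragment:
  HSCH2 → C:1 H:3 S:1
  CH3 → C:1 H:3
Element totals:
  C: 2
  H: 6
  S: 1
Molecular formula: C2H6S.
Molar mass = 62.130 g/mol.
Mass from C: 2 × 12.011 = 24.022 g/mol.
%C = 24.022 / 62.130 × 100 = 38.66%.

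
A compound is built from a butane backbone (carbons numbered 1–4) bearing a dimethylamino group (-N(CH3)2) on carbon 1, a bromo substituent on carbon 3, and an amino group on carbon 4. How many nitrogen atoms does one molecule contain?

2

Atom tally by fragment:
  (CH3)2NCH2 → C:3 H:8 N:1
  CH2 → C:1 H:2
  CH(Br) → C:1 H:1 Br:1
  CH2NH2 → C:1 H:4 N:1
Element totals:
  C: 6
  H: 15
  Br: 1
  N: 2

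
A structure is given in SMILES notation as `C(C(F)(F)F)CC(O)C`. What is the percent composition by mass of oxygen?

11.26%

Atom tally by fragment:
  F3CCH2 → C:2 H:2 F:3
  CH2 → C:1 H:2
  CH(OH) → C:1 H:2 O:1
  CH3 → C:1 H:3
Element totals:
  C: 5
  H: 9
  F: 3
  O: 1
Molecular formula: C5H9F3O.
Molar mass = 142.120 g/mol.
Mass from O: 1 × 15.999 = 15.999 g/mol.
%O = 15.999 / 142.120 × 100 = 11.26%.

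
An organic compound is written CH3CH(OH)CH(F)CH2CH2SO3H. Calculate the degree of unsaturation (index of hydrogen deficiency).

Atom tally by fragment:
  CH3 → C:1 H:3
  CH(OH) → C:1 H:2 O:1
  CH(F) → C:1 H:1 F:1
  CH2 → C:1 H:2
  CH2SO3H → C:1 H:3 S:1 O:3
Element totals:
  C: 5
  H: 11
  F: 1
  O: 4
  S: 1
Molecular formula: C5H11FO4S.
DoU = (2C + 2 + N − H − X) / 2 = (2·5 + 2 + 0 − 11 − 1) / 2 = 0.

0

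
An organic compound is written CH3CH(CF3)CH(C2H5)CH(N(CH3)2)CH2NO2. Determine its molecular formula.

C10H19F3N2O2

Atom tally by fragment:
  CH3 → C:1 H:3
  CH(CF3) → C:2 H:1 F:3
  CH(C2H5) → C:3 H:6
  CH(N(CH3)2) → C:3 H:7 N:1
  CH2NO2 → C:1 H:2 N:1 O:2
Element totals:
  C: 10
  H: 19
  F: 3
  N: 2
  O: 2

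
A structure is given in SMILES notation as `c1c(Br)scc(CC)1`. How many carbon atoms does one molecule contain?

6

Atom tally by fragment:
  thiophene ring core → C:4 H:4 S:1
  (− 2 ring H displaced by substituents)
  + Br → Br:1
  + C2H5 → C:2 H:5
Element totals:
  C: 6
  H: 7
  Br: 1
  S: 1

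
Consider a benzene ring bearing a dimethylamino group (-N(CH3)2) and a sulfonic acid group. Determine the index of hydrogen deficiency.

4

Atom tally by fragment:
  benzene ring core → C:6 H:6
  (− 2 ring H displaced by substituents)
  + N(CH3)2 → N:1 C:2 H:6
  + SO3H → S:1 O:3 H:1
Element totals:
  C: 8
  H: 11
  N: 1
  O: 3
  S: 1
Molecular formula: C8H11NO3S.
DoU = (2C + 2 + N − H − X) / 2 = (2·8 + 2 + 1 − 11 − 0) / 2 = 4.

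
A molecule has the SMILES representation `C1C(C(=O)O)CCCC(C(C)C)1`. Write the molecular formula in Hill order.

Atom tally by fragment:
  cyclohexane ring core → C:6 H:12
  (− 2 ring H displaced by substituents)
  + COOH → C:1 H:1 O:2
  + CH(CH3)2 → C:3 H:7
Element totals:
  C: 10
  H: 18
  O: 2

C10H18O2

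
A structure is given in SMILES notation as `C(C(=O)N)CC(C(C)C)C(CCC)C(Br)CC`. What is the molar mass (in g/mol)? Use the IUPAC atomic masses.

Atom tally by fragment:
  H2NOCCH2 → C:2 H:4 O:1 N:1
  CH2 → C:1 H:2
  CH(CH(CH3)2) → C:4 H:8
  CH(CH2CH2CH3) → C:4 H:8
  CH(Br) → C:1 H:1 Br:1
  CH2 → C:1 H:2
  CH3 → C:1 H:3
Element totals:
  C: 14
  H: 28
  Br: 1
  N: 1
  O: 1
Molecular formula: C14H28BrNO.
  M = 14(12.011) + 28(1.008) + 79.904 + 14.007 + 15.999
    = 168.154 + 28.224 + 79.904 + 14.007 + 15.999 = 306.288

306.29 g/mol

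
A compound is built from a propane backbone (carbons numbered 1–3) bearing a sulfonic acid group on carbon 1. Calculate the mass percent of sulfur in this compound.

25.82%

Atom tally by fragment:
  HO3SCH2 → C:1 H:3 S:1 O:3
  CH2 → C:1 H:2
  CH3 → C:1 H:3
Element totals:
  C: 3
  H: 8
  O: 3
  S: 1
Molecular formula: C3H8O3S.
Molar mass = 124.154 g/mol.
Mass from S: 1 × 32.06 = 32.060 g/mol.
%S = 32.060 / 124.154 × 100 = 25.82%.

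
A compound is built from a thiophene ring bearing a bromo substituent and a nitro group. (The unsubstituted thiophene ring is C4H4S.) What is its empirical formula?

C4H2BrNO2S

Atom tally by fragment:
  thiophene ring core → C:4 H:4 S:1
  (− 2 ring H displaced by substituents)
  + Br → Br:1
  + NO2 → N:1 O:2
Element totals:
  C: 4
  H: 2
  Br: 1
  N: 1
  O: 2
  S: 1
Molecular formula: C4H2BrNO2S.
gcd of subscripts (1, 4, 2, 1, 2, 1) = 1, so the empirical formula equals the molecular formula.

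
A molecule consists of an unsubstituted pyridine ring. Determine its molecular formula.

C5H5N

Atom tally by fragment:
  pyridine ring core → C:5 H:5 N:1
Element totals:
  C: 5
  H: 5
  N: 1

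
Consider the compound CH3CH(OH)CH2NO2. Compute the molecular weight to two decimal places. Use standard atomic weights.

Atom tally by fragment:
  CH3 → C:1 H:3
  CH(OH) → C:1 H:2 O:1
  CH2NO2 → C:1 H:2 N:1 O:2
Element totals:
  C: 3
  H: 7
  N: 1
  O: 3
Molecular formula: C3H7NO3.
  M = 3(12.011) + 7(1.008) + 14.007 + 3(15.999)
    = 36.033 + 7.056 + 14.007 + 47.997 = 105.093

105.09 g/mol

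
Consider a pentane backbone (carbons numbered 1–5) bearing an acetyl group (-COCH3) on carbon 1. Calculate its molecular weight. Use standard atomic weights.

Atom tally by fragment:
  CH3COCH2 → C:3 H:5 O:1
  CH2 → C:1 H:2
  CH2 → C:1 H:2
  CH2 → C:1 H:2
  CH3 → C:1 H:3
Element totals:
  C: 7
  H: 14
  O: 1
Molecular formula: C7H14O.
  M = 7(12.011) + 14(1.008) + 15.999
    = 84.077 + 14.112 + 15.999 = 114.188

114.19 g/mol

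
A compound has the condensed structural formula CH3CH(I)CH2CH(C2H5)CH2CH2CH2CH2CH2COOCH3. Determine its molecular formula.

C13H25IO2

Element totals:
  C: 13
  H: 25
  I: 1
  O: 2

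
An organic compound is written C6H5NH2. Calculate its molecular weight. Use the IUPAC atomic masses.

Element totals:
  C: 6
  H: 7
  N: 1
Molecular formula: C6H7N.
  M = 6(12.011) + 7(1.008) + 14.007
    = 72.066 + 7.056 + 14.007 = 93.129

93.13 g/mol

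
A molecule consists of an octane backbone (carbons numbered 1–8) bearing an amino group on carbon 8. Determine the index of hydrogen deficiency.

Atom tally by fragment:
  CH3 → C:1 H:3
  CH2 → C:1 H:2
  CH2 → C:1 H:2
  CH2 → C:1 H:2
  CH2 → C:1 H:2
  CH2 → C:1 H:2
  CH2 → C:1 H:2
  CH2NH2 → C:1 H:4 N:1
Element totals:
  C: 8
  H: 19
  N: 1
Molecular formula: C8H19N.
DoU = (2C + 2 + N − H − X) / 2 = (2·8 + 2 + 1 − 19 − 0) / 2 = 0.

0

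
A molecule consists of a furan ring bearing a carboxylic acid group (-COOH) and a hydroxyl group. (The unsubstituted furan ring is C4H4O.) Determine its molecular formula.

C5H4O4

Atom tally by fragment:
  furan ring core → C:4 H:4 O:1
  (− 2 ring H displaced by substituents)
  + COOH → C:1 H:1 O:2
  + OH → O:1 H:1
Element totals:
  C: 5
  H: 4
  O: 4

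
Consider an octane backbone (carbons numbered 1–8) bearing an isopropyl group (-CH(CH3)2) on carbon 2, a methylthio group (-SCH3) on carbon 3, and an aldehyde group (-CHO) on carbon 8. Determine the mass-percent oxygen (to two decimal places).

6.94%

Atom tally by fragment:
  CH3 → C:1 H:3
  CH(CH(CH3)2) → C:4 H:8
  CH(SCH3) → C:2 H:4 S:1
  CH2 → C:1 H:2
  CH2 → C:1 H:2
  CH2 → C:1 H:2
  CH2 → C:1 H:2
  CH2CHO → C:2 H:3 O:1
Element totals:
  C: 13
  H: 26
  O: 1
  S: 1
Molecular formula: C13H26OS.
Molar mass = 230.410 g/mol.
Mass from O: 1 × 15.999 = 15.999 g/mol.
%O = 15.999 / 230.410 × 100 = 6.94%.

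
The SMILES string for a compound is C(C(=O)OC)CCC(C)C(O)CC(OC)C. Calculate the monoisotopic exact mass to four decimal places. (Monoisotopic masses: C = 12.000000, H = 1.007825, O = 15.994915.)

Atom tally by fragment:
  CH3OOCCH2 → C:3 H:5 O:2
  CH2 → C:1 H:2
  CH2 → C:1 H:2
  CH(CH3) → C:2 H:4
  CH(OH) → C:1 H:2 O:1
  CH2 → C:1 H:2
  CH(OCH3) → C:2 H:4 O:1
  CH3 → C:1 H:3
Element totals:
  C: 12
  H: 24
  O: 4
Molecular formula: C12H24O4.
  M = 12(12.0) + 24(1.007825) + 4(15.994915)
    = 144.000000 + 24.187800 + 63.979660 = 232.167460

232.1675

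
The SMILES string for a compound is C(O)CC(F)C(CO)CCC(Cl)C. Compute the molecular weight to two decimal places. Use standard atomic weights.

Atom tally by fragment:
  HOCH2 → C:1 H:3 O:1
  CH2 → C:1 H:2
  CH(F) → C:1 H:1 F:1
  CH(CH2OH) → C:2 H:4 O:1
  CH2 → C:1 H:2
  CH2 → C:1 H:2
  CH(Cl) → C:1 H:1 Cl:1
  CH3 → C:1 H:3
Element totals:
  C: 9
  H: 18
  Cl: 1
  F: 1
  O: 2
Molecular formula: C9H18ClFO2.
  M = 9(12.011) + 18(1.008) + 35.45 + 18.998 + 2(15.999)
    = 108.099 + 18.144 + 35.450 + 18.998 + 31.998 = 212.689

212.69 g/mol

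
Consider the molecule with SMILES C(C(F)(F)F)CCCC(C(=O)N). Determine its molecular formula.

Atom tally by fragment:
  F3CCH2 → C:2 H:2 F:3
  CH2 → C:1 H:2
  CH2 → C:1 H:2
  CH2 → C:1 H:2
  CH2CONH2 → C:2 H:4 O:1 N:1
Element totals:
  C: 7
  H: 12
  F: 3
  N: 1
  O: 1

C7H12F3NO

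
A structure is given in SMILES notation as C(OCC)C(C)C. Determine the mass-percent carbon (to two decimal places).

Atom tally by fragment:
  C2H5OCH2 → C:3 H:7 O:1
  CH(CH3) → C:2 H:4
  CH3 → C:1 H:3
Element totals:
  C: 6
  H: 14
  O: 1
Molecular formula: C6H14O.
Molar mass = 102.177 g/mol.
Mass from C: 6 × 12.011 = 72.066 g/mol.
%C = 72.066 / 102.177 × 100 = 70.53%.

70.53%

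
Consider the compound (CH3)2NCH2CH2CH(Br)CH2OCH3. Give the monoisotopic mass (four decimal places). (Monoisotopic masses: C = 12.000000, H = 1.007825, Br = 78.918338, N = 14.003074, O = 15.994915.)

Atom tally by fragment:
  (CH3)2NCH2 → C:3 H:8 N:1
  CH2 → C:1 H:2
  CH(Br) → C:1 H:1 Br:1
  CH2OCH3 → C:2 H:5 O:1
Element totals:
  C: 7
  H: 16
  Br: 1
  N: 1
  O: 1
Molecular formula: C7H16BrNO.
  M = 7(12.0) + 16(1.007825) + 78.918338 + 14.003074 + 15.994915
    = 84.000000 + 16.125200 + 78.918338 + 14.003074 + 15.994915 = 209.041527

209.0415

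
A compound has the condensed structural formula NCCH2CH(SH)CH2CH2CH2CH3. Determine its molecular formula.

Element totals:
  C: 7
  H: 13
  N: 1
  S: 1

C7H13NS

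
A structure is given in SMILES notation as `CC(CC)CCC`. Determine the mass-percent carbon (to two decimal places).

Atom tally by fragment:
  CH3 → C:1 H:3
  CH(C2H5) → C:3 H:6
  CH2 → C:1 H:2
  CH2 → C:1 H:2
  CH3 → C:1 H:3
Element totals:
  C: 7
  H: 16
Molecular formula: C7H16.
Molar mass = 100.205 g/mol.
Mass from C: 7 × 12.011 = 84.077 g/mol.
%C = 84.077 / 100.205 × 100 = 83.90%.

83.90%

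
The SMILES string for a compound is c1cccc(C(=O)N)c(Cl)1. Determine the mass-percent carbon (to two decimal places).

54.04%

Atom tally by fragment:
  benzene ring core → C:6 H:6
  (− 2 ring H displaced by substituents)
  + CONH2 → C:1 H:2 O:1 N:1
  + Cl → Cl:1
Element totals:
  C: 7
  H: 6
  Cl: 1
  N: 1
  O: 1
Molecular formula: C7H6ClNO.
Molar mass = 155.581 g/mol.
Mass from C: 7 × 12.011 = 84.077 g/mol.
%C = 84.077 / 155.581 × 100 = 54.04%.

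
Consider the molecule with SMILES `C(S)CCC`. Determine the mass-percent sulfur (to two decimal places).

Atom tally by fragment:
  HSCH2 → C:1 H:3 S:1
  CH2 → C:1 H:2
  CH2 → C:1 H:2
  CH3 → C:1 H:3
Element totals:
  C: 4
  H: 10
  S: 1
Molecular formula: C4H10S.
Molar mass = 90.184 g/mol.
Mass from S: 1 × 32.06 = 32.060 g/mol.
%S = 32.060 / 90.184 × 100 = 35.55%.

35.55%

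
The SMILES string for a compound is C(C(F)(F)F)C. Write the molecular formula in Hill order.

C3H5F3

Atom tally by fragment:
  F3CCH2 → C:2 H:2 F:3
  CH3 → C:1 H:3
Element totals:
  C: 3
  H: 5
  F: 3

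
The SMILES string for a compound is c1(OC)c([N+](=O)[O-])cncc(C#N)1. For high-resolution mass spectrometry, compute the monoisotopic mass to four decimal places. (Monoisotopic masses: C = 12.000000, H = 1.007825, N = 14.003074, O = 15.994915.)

Atom tally by fragment:
  pyridine ring core → C:5 H:5 N:1
  (− 3 ring H displaced by substituents)
  + OCH3 → C:1 H:3 O:1
  + NO2 → N:1 O:2
  + CN → C:1 N:1
Element totals:
  C: 7
  H: 5
  N: 3
  O: 3
Molecular formula: C7H5N3O3.
  M = 7(12.0) + 5(1.007825) + 3(14.003074) + 3(15.994915)
    = 84.000000 + 5.039125 + 42.009222 + 47.984745 = 179.033092

179.0331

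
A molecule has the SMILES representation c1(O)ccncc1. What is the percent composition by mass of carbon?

63.15%

Atom tally by fragment:
  pyridine ring core → C:5 H:5 N:1
  (− 1 ring H displaced by substituents)
  + OH → O:1 H:1
Element totals:
  C: 5
  H: 5
  N: 1
  O: 1
Molecular formula: C5H5NO.
Molar mass = 95.101 g/mol.
Mass from C: 5 × 12.011 = 60.055 g/mol.
%C = 60.055 / 95.101 × 100 = 63.15%.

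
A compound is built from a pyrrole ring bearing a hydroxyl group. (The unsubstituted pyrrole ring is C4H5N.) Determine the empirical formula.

Atom tally by fragment:
  pyrrole ring core → C:4 H:5 N:1
  (− 1 ring H displaced by substituents)
  + OH → O:1 H:1
Element totals:
  C: 4
  H: 5
  N: 1
  O: 1
Molecular formula: C4H5NO.
gcd of subscripts (4, 5, 1, 1) = 1, so the empirical formula equals the molecular formula.

C4H5NO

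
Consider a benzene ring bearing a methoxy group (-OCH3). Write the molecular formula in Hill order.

C7H8O

Atom tally by fragment:
  benzene ring core → C:6 H:6
  (− 1 ring H displaced by substituents)
  + OCH3 → C:1 H:3 O:1
Element totals:
  C: 7
  H: 8
  O: 1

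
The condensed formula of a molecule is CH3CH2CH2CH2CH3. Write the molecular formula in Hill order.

Atom tally by fragment:
  CH3 → C:1 H:3
  CH2 → C:1 H:2
  CH2 → C:1 H:2
  CH2 → C:1 H:2
  CH3 → C:1 H:3
Element totals:
  C: 5
  H: 12

C5H12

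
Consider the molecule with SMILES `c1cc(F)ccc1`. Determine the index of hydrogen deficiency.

4

Atom tally by fragment:
  benzene ring core → C:6 H:6
  (− 1 ring H displaced by substituents)
  + F → F:1
Element totals:
  C: 6
  H: 5
  F: 1
Molecular formula: C6H5F.
DoU = (2C + 2 + N − H − X) / 2 = (2·6 + 2 + 0 − 5 − 1) / 2 = 4.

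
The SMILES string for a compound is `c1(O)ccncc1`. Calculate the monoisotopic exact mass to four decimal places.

95.0371

Atom tally by fragment:
  pyridine ring core → C:5 H:5 N:1
  (− 1 ring H displaced by substituents)
  + OH → O:1 H:1
Element totals:
  C: 5
  H: 5
  N: 1
  O: 1
Molecular formula: C5H5NO.
  M = 5(12.0) + 5(1.007825) + 14.003074 + 15.994915
    = 60.000000 + 5.039125 + 14.003074 + 15.994915 = 95.037114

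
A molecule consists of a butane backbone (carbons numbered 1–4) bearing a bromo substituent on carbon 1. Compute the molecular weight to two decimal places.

137.02 g/mol

Atom tally by fragment:
  BrCH2 → C:1 H:2 Br:1
  CH2 → C:1 H:2
  CH2 → C:1 H:2
  CH3 → C:1 H:3
Element totals:
  C: 4
  H: 9
  Br: 1
Molecular formula: C4H9Br.
  M = 4(12.011) + 9(1.008) + 79.904
    = 48.044 + 9.072 + 79.904 = 137.020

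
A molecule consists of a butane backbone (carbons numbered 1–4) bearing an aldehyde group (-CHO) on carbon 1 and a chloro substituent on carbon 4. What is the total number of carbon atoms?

Atom tally by fragment:
  OHCCH2 → C:2 H:3 O:1
  CH2 → C:1 H:2
  CH2 → C:1 H:2
  CH2Cl → C:1 H:2 Cl:1
Element totals:
  C: 5
  H: 9
  Cl: 1
  O: 1

5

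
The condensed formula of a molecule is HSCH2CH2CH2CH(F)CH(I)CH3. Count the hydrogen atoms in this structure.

12

Element totals:
  C: 6
  H: 12
  F: 1
  I: 1
  S: 1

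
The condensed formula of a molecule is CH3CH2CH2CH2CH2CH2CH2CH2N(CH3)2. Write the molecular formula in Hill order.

C10H23N

Element totals:
  C: 10
  H: 23
  N: 1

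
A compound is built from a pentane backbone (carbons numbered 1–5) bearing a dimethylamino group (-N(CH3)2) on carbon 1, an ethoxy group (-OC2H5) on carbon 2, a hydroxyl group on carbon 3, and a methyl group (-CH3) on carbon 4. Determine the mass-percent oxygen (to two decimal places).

Atom tally by fragment:
  (CH3)2NCH2 → C:3 H:8 N:1
  CH(OC2H5) → C:3 H:6 O:1
  CH(OH) → C:1 H:2 O:1
  CH(CH3) → C:2 H:4
  CH3 → C:1 H:3
Element totals:
  C: 10
  H: 23
  N: 1
  O: 2
Molecular formula: C10H23NO2.
Molar mass = 189.299 g/mol.
Mass from O: 2 × 15.999 = 31.998 g/mol.
%O = 31.998 / 189.299 × 100 = 16.90%.

16.90%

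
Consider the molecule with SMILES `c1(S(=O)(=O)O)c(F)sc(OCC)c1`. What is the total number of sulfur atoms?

2

Atom tally by fragment:
  thiophene ring core → C:4 H:4 S:1
  (− 3 ring H displaced by substituents)
  + SO3H → S:1 O:3 H:1
  + F → F:1
  + OC2H5 → C:2 H:5 O:1
Element totals:
  C: 6
  H: 7
  F: 1
  O: 4
  S: 2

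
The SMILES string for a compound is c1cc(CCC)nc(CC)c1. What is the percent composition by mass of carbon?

Atom tally by fragment:
  pyridine ring core → C:5 H:5 N:1
  (− 2 ring H displaced by substituents)
  + CH2CH2CH3 → C:3 H:7
  + C2H5 → C:2 H:5
Element totals:
  C: 10
  H: 15
  N: 1
Molecular formula: C10H15N.
Molar mass = 149.237 g/mol.
Mass from C: 10 × 12.011 = 120.110 g/mol.
%C = 120.110 / 149.237 × 100 = 80.48%.

80.48%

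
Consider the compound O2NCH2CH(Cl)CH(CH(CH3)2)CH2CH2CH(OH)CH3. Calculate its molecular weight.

237.72 g/mol

Atom tally by fragment:
  O2NCH2 → C:1 H:2 N:1 O:2
  CH(Cl) → C:1 H:1 Cl:1
  CH(CH(CH3)2) → C:4 H:8
  CH2 → C:1 H:2
  CH2 → C:1 H:2
  CH(OH) → C:1 H:2 O:1
  CH3 → C:1 H:3
Element totals:
  C: 10
  H: 20
  Cl: 1
  N: 1
  O: 3
Molecular formula: C10H20ClNO3.
  M = 10(12.011) + 20(1.008) + 35.45 + 14.007 + 3(15.999)
    = 120.110 + 20.160 + 35.450 + 14.007 + 47.997 = 237.724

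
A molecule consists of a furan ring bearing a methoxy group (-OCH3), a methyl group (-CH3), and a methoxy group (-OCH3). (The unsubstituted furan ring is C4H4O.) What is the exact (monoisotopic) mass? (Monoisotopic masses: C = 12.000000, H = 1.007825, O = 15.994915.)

142.0630

Atom tally by fragment:
  furan ring core → C:4 H:4 O:1
  (− 3 ring H displaced by substituents)
  + OCH3 → C:1 H:3 O:1
  + CH3 → C:1 H:3
  + OCH3 → C:1 H:3 O:1
Element totals:
  C: 7
  H: 10
  O: 3
Molecular formula: C7H10O3.
  M = 7(12.0) + 10(1.007825) + 3(15.994915)
    = 84.000000 + 10.078250 + 47.984745 = 142.062995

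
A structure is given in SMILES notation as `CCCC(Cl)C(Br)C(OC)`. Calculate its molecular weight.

229.54 g/mol

Atom tally by fragment:
  CH3 → C:1 H:3
  CH2 → C:1 H:2
  CH2 → C:1 H:2
  CH(Cl) → C:1 H:1 Cl:1
  CH(Br) → C:1 H:1 Br:1
  CH2OCH3 → C:2 H:5 O:1
Element totals:
  C: 7
  H: 14
  Br: 1
  Cl: 1
  O: 1
Molecular formula: C7H14BrClO.
  M = 7(12.011) + 14(1.008) + 79.904 + 35.45 + 15.999
    = 84.077 + 14.112 + 79.904 + 35.450 + 15.999 = 229.542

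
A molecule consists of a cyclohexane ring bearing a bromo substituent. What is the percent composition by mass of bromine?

49.00%

Atom tally by fragment:
  cyclohexane ring core → C:6 H:12
  (− 1 ring H displaced by substituents)
  + Br → Br:1
Element totals:
  C: 6
  H: 11
  Br: 1
Molecular formula: C6H11Br.
Molar mass = 163.058 g/mol.
Mass from Br: 1 × 79.904 = 79.904 g/mol.
%Br = 79.904 / 163.058 × 100 = 49.00%.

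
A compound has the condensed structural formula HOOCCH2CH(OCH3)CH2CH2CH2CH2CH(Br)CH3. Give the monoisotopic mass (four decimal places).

266.0518

Atom tally by fragment:
  HOOCCH2 → C:2 H:3 O:2
  CH(OCH3) → C:2 H:4 O:1
  CH2 → C:1 H:2
  CH2 → C:1 H:2
  CH2 → C:1 H:2
  CH2 → C:1 H:2
  CH(Br) → C:1 H:1 Br:1
  CH3 → C:1 H:3
Element totals:
  C: 10
  H: 19
  Br: 1
  O: 3
Molecular formula: C10H19BrO3.
  M = 10(12.0) + 19(1.007825) + 78.918338 + 3(15.994915)
    = 120.000000 + 19.148675 + 78.918338 + 47.984745 = 266.051758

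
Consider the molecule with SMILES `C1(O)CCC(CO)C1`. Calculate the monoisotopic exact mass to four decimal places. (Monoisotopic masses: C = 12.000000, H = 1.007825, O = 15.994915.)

116.0837

Atom tally by fragment:
  cyclopentane ring core → C:5 H:10
  (− 2 ring H displaced by substituents)
  + OH → O:1 H:1
  + CH2OH → C:1 H:3 O:1
Element totals:
  C: 6
  H: 12
  O: 2
Molecular formula: C6H12O2.
  M = 6(12.0) + 12(1.007825) + 2(15.994915)
    = 72.000000 + 12.093900 + 31.989830 = 116.083730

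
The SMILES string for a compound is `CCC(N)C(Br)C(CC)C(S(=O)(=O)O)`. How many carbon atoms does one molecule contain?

Atom tally by fragment:
  CH3 → C:1 H:3
  CH2 → C:1 H:2
  CH(NH2) → C:1 H:3 N:1
  CH(Br) → C:1 H:1 Br:1
  CH(C2H5) → C:3 H:6
  CH2SO3H → C:1 H:3 S:1 O:3
Element totals:
  C: 8
  H: 18
  Br: 1
  N: 1
  O: 3
  S: 1

8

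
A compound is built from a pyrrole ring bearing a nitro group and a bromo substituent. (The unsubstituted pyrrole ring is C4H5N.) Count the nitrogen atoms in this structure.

Atom tally by fragment:
  pyrrole ring core → C:4 H:5 N:1
  (− 2 ring H displaced by substituents)
  + NO2 → N:1 O:2
  + Br → Br:1
Element totals:
  C: 4
  H: 3
  Br: 1
  N: 2
  O: 2

2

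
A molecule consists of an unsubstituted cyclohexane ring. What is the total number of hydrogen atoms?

Atom tally by fragment:
  cyclohexane ring core → C:6 H:12
Element totals:
  C: 6
  H: 12

12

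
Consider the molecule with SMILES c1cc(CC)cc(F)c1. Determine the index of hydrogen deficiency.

4

Atom tally by fragment:
  benzene ring core → C:6 H:6
  (− 2 ring H displaced by substituents)
  + C2H5 → C:2 H:5
  + F → F:1
Element totals:
  C: 8
  H: 9
  F: 1
Molecular formula: C8H9F.
DoU = (2C + 2 + N − H − X) / 2 = (2·8 + 2 + 0 − 9 − 1) / 2 = 4.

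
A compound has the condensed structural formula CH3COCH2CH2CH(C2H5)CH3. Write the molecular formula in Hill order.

Atom tally by fragment:
  CH3COCH2 → C:3 H:5 O:1
  CH2 → C:1 H:2
  CH(C2H5) → C:3 H:6
  CH3 → C:1 H:3
Element totals:
  C: 8
  H: 16
  O: 1

C8H16O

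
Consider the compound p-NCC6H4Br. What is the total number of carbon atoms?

Atom tally by fragment:
  benzene ring core → C:6 H:6
  (− 2 ring H displaced by substituents)
  + CN → C:1 N:1
  + Br → Br:1
Element totals:
  C: 7
  H: 4
  Br: 1
  N: 1

7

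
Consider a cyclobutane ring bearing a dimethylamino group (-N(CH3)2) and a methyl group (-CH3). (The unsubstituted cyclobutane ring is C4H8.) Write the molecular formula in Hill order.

Atom tally by fragment:
  cyclobutane ring core → C:4 H:8
  (− 2 ring H displaced by substituents)
  + N(CH3)2 → N:1 C:2 H:6
  + CH3 → C:1 H:3
Element totals:
  C: 7
  H: 15
  N: 1

C7H15N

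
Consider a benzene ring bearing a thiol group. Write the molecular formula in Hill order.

C6H6S

Atom tally by fragment:
  benzene ring core → C:6 H:6
  (− 1 ring H displaced by substituents)
  + SH → S:1 H:1
Element totals:
  C: 6
  H: 6
  S: 1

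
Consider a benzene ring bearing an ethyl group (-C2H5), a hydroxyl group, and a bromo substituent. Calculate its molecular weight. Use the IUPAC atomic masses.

201.06 g/mol

Atom tally by fragment:
  benzene ring core → C:6 H:6
  (− 3 ring H displaced by substituents)
  + C2H5 → C:2 H:5
  + OH → O:1 H:1
  + Br → Br:1
Element totals:
  C: 8
  H: 9
  Br: 1
  O: 1
Molecular formula: C8H9BrO.
  M = 8(12.011) + 9(1.008) + 79.904 + 15.999
    = 96.088 + 9.072 + 79.904 + 15.999 = 201.063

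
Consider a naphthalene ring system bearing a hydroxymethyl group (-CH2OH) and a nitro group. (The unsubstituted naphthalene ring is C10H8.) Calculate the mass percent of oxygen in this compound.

Atom tally by fragment:
  naphthalene ring system core → C:10 H:8
  (− 2 ring H displaced by substituents)
  + CH2OH → C:1 H:3 O:1
  + NO2 → N:1 O:2
Element totals:
  C: 11
  H: 9
  N: 1
  O: 3
Molecular formula: C11H9NO3.
Molar mass = 203.197 g/mol.
Mass from O: 3 × 15.999 = 47.997 g/mol.
%O = 47.997 / 203.197 × 100 = 23.62%.

23.62%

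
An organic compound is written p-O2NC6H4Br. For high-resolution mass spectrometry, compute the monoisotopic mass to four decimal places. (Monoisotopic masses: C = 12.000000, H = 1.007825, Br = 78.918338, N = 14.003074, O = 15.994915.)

Element totals:
  C: 6
  H: 4
  Br: 1
  N: 1
  O: 2
Molecular formula: C6H4BrNO2.
  M = 6(12.0) + 4(1.007825) + 78.918338 + 14.003074 + 2(15.994915)
    = 72.000000 + 4.031300 + 78.918338 + 14.003074 + 31.989830 = 200.942542

200.9425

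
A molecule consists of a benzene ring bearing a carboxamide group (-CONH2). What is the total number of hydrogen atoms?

Atom tally by fragment:
  benzene ring core → C:6 H:6
  (− 1 ring H displaced by substituents)
  + CONH2 → C:1 H:2 O:1 N:1
Element totals:
  C: 7
  H: 7
  N: 1
  O: 1

7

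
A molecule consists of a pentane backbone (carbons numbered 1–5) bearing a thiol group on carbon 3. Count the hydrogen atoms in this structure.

Atom tally by fragment:
  CH3 → C:1 H:3
  CH2 → C:1 H:2
  CH(SH) → C:1 H:2 S:1
  CH2 → C:1 H:2
  CH3 → C:1 H:3
Element totals:
  C: 5
  H: 12
  S: 1

12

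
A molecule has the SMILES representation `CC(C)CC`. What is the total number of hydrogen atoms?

12

Atom tally by fragment:
  CH3 → C:1 H:3
  CH(CH3) → C:2 H:4
  CH2 → C:1 H:2
  CH3 → C:1 H:3
Element totals:
  C: 5
  H: 12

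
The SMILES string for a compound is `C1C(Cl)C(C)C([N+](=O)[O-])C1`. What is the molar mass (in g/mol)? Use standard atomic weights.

Atom tally by fragment:
  cyclopentane ring core → C:5 H:10
  (− 3 ring H displaced by substituents)
  + Cl → Cl:1
  + CH3 → C:1 H:3
  + NO2 → N:1 O:2
Element totals:
  C: 6
  H: 10
  Cl: 1
  N: 1
  O: 2
Molecular formula: C6H10ClNO2.
  M = 6(12.011) + 10(1.008) + 35.45 + 14.007 + 2(15.999)
    = 72.066 + 10.080 + 35.450 + 14.007 + 31.998 = 163.601

163.60 g/mol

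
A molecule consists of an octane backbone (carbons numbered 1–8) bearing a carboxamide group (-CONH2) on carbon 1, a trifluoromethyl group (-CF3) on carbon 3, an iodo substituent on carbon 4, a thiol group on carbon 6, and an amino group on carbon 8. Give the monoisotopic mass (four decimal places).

398.0137

Atom tally by fragment:
  H2NOCCH2 → C:2 H:4 O:1 N:1
  CH2 → C:1 H:2
  CH(CF3) → C:2 H:1 F:3
  CH(I) → C:1 H:1 I:1
  CH2 → C:1 H:2
  CH(SH) → C:1 H:2 S:1
  CH2 → C:1 H:2
  CH2NH2 → C:1 H:4 N:1
Element totals:
  C: 10
  H: 18
  F: 3
  I: 1
  N: 2
  O: 1
  S: 1
Molecular formula: C10H18F3IN2OS.
  M = 10(12.0) + 18(1.007825) + 3(18.998403) + 126.904472 + 2(14.003074) + 15.994915 + 31.972071
    = 120.000000 + 18.140850 + 56.995209 + 126.904472 + 28.006148 + 15.994915 + 31.972071 = 398.013665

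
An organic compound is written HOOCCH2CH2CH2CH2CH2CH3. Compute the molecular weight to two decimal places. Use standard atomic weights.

Element totals:
  C: 7
  H: 14
  O: 2
Molecular formula: C7H14O2.
  M = 7(12.011) + 14(1.008) + 2(15.999)
    = 84.077 + 14.112 + 31.998 = 130.187

130.19 g/mol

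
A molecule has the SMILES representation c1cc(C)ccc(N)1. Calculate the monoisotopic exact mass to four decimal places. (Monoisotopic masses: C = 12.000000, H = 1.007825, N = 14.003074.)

107.0735

Atom tally by fragment:
  benzene ring core → C:6 H:6
  (− 2 ring H displaced by substituents)
  + CH3 → C:1 H:3
  + NH2 → N:1 H:2
Element totals:
  C: 7
  H: 9
  N: 1
Molecular formula: C7H9N.
  M = 7(12.0) + 9(1.007825) + 14.003074
    = 84.000000 + 9.070425 + 14.003074 = 107.073499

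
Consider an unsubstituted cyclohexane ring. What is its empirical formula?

CH2

Atom tally by fragment:
  cyclohexane ring core → C:6 H:12
Element totals:
  C: 6
  H: 12
Molecular formula: C6H12.
gcd of subscripts = 6; dividing each by 6:
  C: 6/6 = 1
  H: 12/6 = 2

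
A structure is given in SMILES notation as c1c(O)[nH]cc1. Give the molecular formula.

C4H5NO

Atom tally by fragment:
  pyrrole ring core → C:4 H:5 N:1
  (− 1 ring H displaced by substituents)
  + OH → O:1 H:1
Element totals:
  C: 4
  H: 5
  N: 1
  O: 1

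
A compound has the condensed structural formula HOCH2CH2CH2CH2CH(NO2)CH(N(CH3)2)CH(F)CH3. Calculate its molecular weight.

Element totals:
  C: 10
  H: 21
  F: 1
  N: 2
  O: 3
Molecular formula: C10H21FN2O3.
  M = 10(12.011) + 21(1.008) + 18.998 + 2(14.007) + 3(15.999)
    = 120.110 + 21.168 + 18.998 + 28.014 + 47.997 = 236.287

236.29 g/mol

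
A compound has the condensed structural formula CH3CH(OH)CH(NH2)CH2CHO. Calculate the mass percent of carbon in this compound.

51.26%

Atom tally by fragment:
  CH3 → C:1 H:3
  CH(OH) → C:1 H:2 O:1
  CH(NH2) → C:1 H:3 N:1
  CH2CHO → C:2 H:3 O:1
Element totals:
  C: 5
  H: 11
  N: 1
  O: 2
Molecular formula: C5H11NO2.
Molar mass = 117.148 g/mol.
Mass from C: 5 × 12.011 = 60.055 g/mol.
%C = 60.055 / 117.148 × 100 = 51.26%.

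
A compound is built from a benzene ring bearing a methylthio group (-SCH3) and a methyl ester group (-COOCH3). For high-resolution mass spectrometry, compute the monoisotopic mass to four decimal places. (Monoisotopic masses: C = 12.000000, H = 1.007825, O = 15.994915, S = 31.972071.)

182.0402

Atom tally by fragment:
  benzene ring core → C:6 H:6
  (− 2 ring H displaced by substituents)
  + SCH3 → C:1 H:3 S:1
  + COOCH3 → C:2 H:3 O:2
Element totals:
  C: 9
  H: 10
  O: 2
  S: 1
Molecular formula: C9H10O2S.
  M = 9(12.0) + 10(1.007825) + 2(15.994915) + 31.972071
    = 108.000000 + 10.078250 + 31.989830 + 31.972071 = 182.040151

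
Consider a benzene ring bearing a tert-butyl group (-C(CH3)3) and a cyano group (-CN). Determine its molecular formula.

Atom tally by fragment:
  benzene ring core → C:6 H:6
  (− 2 ring H displaced by substituents)
  + C(CH3)3 → C:4 H:9
  + CN → C:1 N:1
Element totals:
  C: 11
  H: 13
  N: 1

C11H13N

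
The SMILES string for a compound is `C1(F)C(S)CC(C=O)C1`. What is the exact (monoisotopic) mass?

Atom tally by fragment:
  cyclopentane ring core → C:5 H:10
  (− 3 ring H displaced by substituents)
  + F → F:1
  + SH → S:1 H:1
  + CHO → C:1 H:1 O:1
Element totals:
  C: 6
  H: 9
  F: 1
  O: 1
  S: 1
Molecular formula: C6H9FOS.
  M = 6(12.0) + 9(1.007825) + 18.998403 + 15.994915 + 31.972071
    = 72.000000 + 9.070425 + 18.998403 + 15.994915 + 31.972071 = 148.035814

148.0358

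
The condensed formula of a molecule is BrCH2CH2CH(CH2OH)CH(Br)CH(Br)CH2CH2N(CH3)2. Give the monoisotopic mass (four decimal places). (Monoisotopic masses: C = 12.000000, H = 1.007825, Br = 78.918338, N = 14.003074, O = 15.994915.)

406.9095

Atom tally by fragment:
  BrCH2 → C:1 H:2 Br:1
  CH2 → C:1 H:2
  CH(CH2OH) → C:2 H:4 O:1
  CH(Br) → C:1 H:1 Br:1
  CH(Br) → C:1 H:1 Br:1
  CH2 → C:1 H:2
  CH2N(CH3)2 → C:3 H:8 N:1
Element totals:
  C: 10
  H: 20
  Br: 3
  N: 1
  O: 1
Molecular formula: C10H20Br3NO.
  M = 10(12.0) + 20(1.007825) + 3(78.918338) + 14.003074 + 15.994915
    = 120.000000 + 20.156500 + 236.755014 + 14.003074 + 15.994915 = 406.909503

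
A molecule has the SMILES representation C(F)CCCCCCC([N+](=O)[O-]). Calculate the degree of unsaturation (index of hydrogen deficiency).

Atom tally by fragment:
  FCH2 → C:1 H:2 F:1
  CH2 → C:1 H:2
  CH2 → C:1 H:2
  CH2 → C:1 H:2
  CH2 → C:1 H:2
  CH2 → C:1 H:2
  CH2 → C:1 H:2
  CH2NO2 → C:1 H:2 N:1 O:2
Element totals:
  C: 8
  H: 16
  F: 1
  N: 1
  O: 2
Molecular formula: C8H16FNO2.
DoU = (2C + 2 + N − H − X) / 2 = (2·8 + 2 + 1 − 16 − 1) / 2 = 1.

1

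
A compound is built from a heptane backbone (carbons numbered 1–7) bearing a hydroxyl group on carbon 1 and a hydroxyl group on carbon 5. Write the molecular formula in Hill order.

C7H16O2

Atom tally by fragment:
  HOCH2 → C:1 H:3 O:1
  CH2 → C:1 H:2
  CH2 → C:1 H:2
  CH2 → C:1 H:2
  CH(OH) → C:1 H:2 O:1
  CH2 → C:1 H:2
  CH3 → C:1 H:3
Element totals:
  C: 7
  H: 16
  O: 2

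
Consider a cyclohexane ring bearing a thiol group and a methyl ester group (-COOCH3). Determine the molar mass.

174.26 g/mol

Atom tally by fragment:
  cyclohexane ring core → C:6 H:12
  (− 2 ring H displaced by substituents)
  + SH → S:1 H:1
  + COOCH3 → C:2 H:3 O:2
Element totals:
  C: 8
  H: 14
  O: 2
  S: 1
Molecular formula: C8H14O2S.
  M = 8(12.011) + 14(1.008) + 2(15.999) + 32.06
    = 96.088 + 14.112 + 31.998 + 32.060 = 174.258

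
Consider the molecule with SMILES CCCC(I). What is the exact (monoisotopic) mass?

183.9749

Atom tally by fragment:
  CH3 → C:1 H:3
  CH2 → C:1 H:2
  CH2 → C:1 H:2
  CH2I → C:1 H:2 I:1
Element totals:
  C: 4
  H: 9
  I: 1
Molecular formula: C4H9I.
  M = 4(12.0) + 9(1.007825) + 126.904472
    = 48.000000 + 9.070425 + 126.904472 = 183.974897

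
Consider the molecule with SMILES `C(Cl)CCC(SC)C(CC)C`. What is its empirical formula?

C9H19ClS

Atom tally by fragment:
  ClCH2 → C:1 H:2 Cl:1
  CH2 → C:1 H:2
  CH2 → C:1 H:2
  CH(SCH3) → C:2 H:4 S:1
  CH(C2H5) → C:3 H:6
  CH3 → C:1 H:3
Element totals:
  C: 9
  H: 19
  Cl: 1
  S: 1
Molecular formula: C9H19ClS.
gcd of subscripts (9, 1, 19, 1) = 1, so the empirical formula equals the molecular formula.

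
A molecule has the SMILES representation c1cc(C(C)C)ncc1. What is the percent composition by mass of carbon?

Atom tally by fragment:
  pyridine ring core → C:5 H:5 N:1
  (− 1 ring H displaced by substituents)
  + CH(CH3)2 → C:3 H:7
Element totals:
  C: 8
  H: 11
  N: 1
Molecular formula: C8H11N.
Molar mass = 121.183 g/mol.
Mass from C: 8 × 12.011 = 96.088 g/mol.
%C = 96.088 / 121.183 × 100 = 79.29%.

79.29%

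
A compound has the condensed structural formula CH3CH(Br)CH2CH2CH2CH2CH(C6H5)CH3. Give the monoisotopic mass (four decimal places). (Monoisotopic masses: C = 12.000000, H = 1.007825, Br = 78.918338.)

268.0827

Element totals:
  C: 14
  H: 21
  Br: 1
Molecular formula: C14H21Br.
  M = 14(12.0) + 21(1.007825) + 78.918338
    = 168.000000 + 21.164325 + 78.918338 = 268.082663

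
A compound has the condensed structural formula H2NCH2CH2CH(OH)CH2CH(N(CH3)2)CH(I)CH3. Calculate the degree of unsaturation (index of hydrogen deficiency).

0

Atom tally by fragment:
  H2NCH2 → C:1 H:4 N:1
  CH2 → C:1 H:2
  CH(OH) → C:1 H:2 O:1
  CH2 → C:1 H:2
  CH(N(CH3)2) → C:3 H:7 N:1
  CH(I) → C:1 H:1 I:1
  CH3 → C:1 H:3
Element totals:
  C: 9
  H: 21
  I: 1
  N: 2
  O: 1
Molecular formula: C9H21IN2O.
DoU = (2C + 2 + N − H − X) / 2 = (2·9 + 2 + 2 − 21 − 1) / 2 = 0.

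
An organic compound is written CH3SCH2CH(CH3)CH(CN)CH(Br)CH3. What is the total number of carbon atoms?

8

Element totals:
  C: 8
  H: 14
  Br: 1
  N: 1
  S: 1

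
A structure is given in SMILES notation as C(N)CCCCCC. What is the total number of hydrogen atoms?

17

Atom tally by fragment:
  H2NCH2 → C:1 H:4 N:1
  CH2 → C:1 H:2
  CH2 → C:1 H:2
  CH2 → C:1 H:2
  CH2 → C:1 H:2
  CH2 → C:1 H:2
  CH3 → C:1 H:3
Element totals:
  C: 7
  H: 17
  N: 1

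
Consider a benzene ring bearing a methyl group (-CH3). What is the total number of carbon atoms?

Atom tally by fragment:
  benzene ring core → C:6 H:6
  (− 1 ring H displaced by substituents)
  + CH3 → C:1 H:3
Element totals:
  C: 7
  H: 8

7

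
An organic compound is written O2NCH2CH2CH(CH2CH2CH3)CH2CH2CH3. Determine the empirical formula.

Atom tally by fragment:
  O2NCH2 → C:1 H:2 N:1 O:2
  CH2 → C:1 H:2
  CH(CH2CH2CH3) → C:4 H:8
  CH2 → C:1 H:2
  CH2 → C:1 H:2
  CH3 → C:1 H:3
Element totals:
  C: 9
  H: 19
  N: 1
  O: 2
Molecular formula: C9H19NO2.
gcd of subscripts (9, 19, 1, 2) = 1, so the empirical formula equals the molecular formula.

C9H19NO2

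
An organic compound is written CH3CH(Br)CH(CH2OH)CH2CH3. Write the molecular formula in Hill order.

C6H13BrO

Atom tally by fragment:
  CH3 → C:1 H:3
  CH(Br) → C:1 H:1 Br:1
  CH(CH2OH) → C:2 H:4 O:1
  CH2 → C:1 H:2
  CH3 → C:1 H:3
Element totals:
  C: 6
  H: 13
  Br: 1
  O: 1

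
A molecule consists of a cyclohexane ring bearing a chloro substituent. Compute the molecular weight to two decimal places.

Atom tally by fragment:
  cyclohexane ring core → C:6 H:12
  (− 1 ring H displaced by substituents)
  + Cl → Cl:1
Element totals:
  C: 6
  H: 11
  Cl: 1
Molecular formula: C6H11Cl.
  M = 6(12.011) + 11(1.008) + 35.45
    = 72.066 + 11.088 + 35.450 = 118.604

118.60 g/mol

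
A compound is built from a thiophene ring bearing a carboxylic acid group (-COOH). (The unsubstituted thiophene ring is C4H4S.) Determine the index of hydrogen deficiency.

4

Atom tally by fragment:
  thiophene ring core → C:4 H:4 S:1
  (− 1 ring H displaced by substituents)
  + COOH → C:1 H:1 O:2
Element totals:
  C: 5
  H: 4
  O: 2
  S: 1
Molecular formula: C5H4O2S.
DoU = (2C + 2 + N − H − X) / 2 = (2·5 + 2 + 0 − 4 − 0) / 2 = 4.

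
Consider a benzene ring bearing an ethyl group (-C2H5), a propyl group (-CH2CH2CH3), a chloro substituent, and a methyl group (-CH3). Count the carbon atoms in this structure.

12

Atom tally by fragment:
  benzene ring core → C:6 H:6
  (− 4 ring H displaced by substituents)
  + C2H5 → C:2 H:5
  + CH2CH2CH3 → C:3 H:7
  + Cl → Cl:1
  + CH3 → C:1 H:3
Element totals:
  C: 12
  H: 17
  Cl: 1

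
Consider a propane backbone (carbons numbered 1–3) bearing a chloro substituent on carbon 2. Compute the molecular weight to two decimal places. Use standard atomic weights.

78.54 g/mol

Atom tally by fragment:
  CH3 → C:1 H:3
  CH(Cl) → C:1 H:1 Cl:1
  CH3 → C:1 H:3
Element totals:
  C: 3
  H: 7
  Cl: 1
Molecular formula: C3H7Cl.
  M = 3(12.011) + 7(1.008) + 35.45
    = 36.033 + 7.056 + 35.450 = 78.539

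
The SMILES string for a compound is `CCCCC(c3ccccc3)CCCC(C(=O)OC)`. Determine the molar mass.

Atom tally by fragment:
  CH3 → C:1 H:3
  CH2 → C:1 H:2
  CH2 → C:1 H:2
  CH2 → C:1 H:2
  CH(C6H5) → C:7 H:6
  CH2 → C:1 H:2
  CH2 → C:1 H:2
  CH2 → C:1 H:2
  CH2COOCH3 → C:3 H:5 O:2
Element totals:
  C: 17
  H: 26
  O: 2
Molecular formula: C17H26O2.
  M = 17(12.011) + 26(1.008) + 2(15.999)
    = 204.187 + 26.208 + 31.998 = 262.393

262.39 g/mol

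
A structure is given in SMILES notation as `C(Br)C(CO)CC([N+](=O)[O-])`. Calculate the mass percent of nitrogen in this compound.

6.61%

Atom tally by fragment:
  BrCH2 → C:1 H:2 Br:1
  CH(CH2OH) → C:2 H:4 O:1
  CH2 → C:1 H:2
  CH2NO2 → C:1 H:2 N:1 O:2
Element totals:
  C: 5
  H: 10
  Br: 1
  N: 1
  O: 3
Molecular formula: C5H10BrNO3.
Molar mass = 212.043 g/mol.
Mass from N: 1 × 14.007 = 14.007 g/mol.
%N = 14.007 / 212.043 × 100 = 6.61%.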